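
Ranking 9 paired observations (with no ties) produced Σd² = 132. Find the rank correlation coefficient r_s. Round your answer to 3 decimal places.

ρ = 1 − 6Σd² / [n(n²−1)] = 1 − 6×132 / (9×80)
  = 1 − 792/720 = 1 − 1.1000 ≈ -0.100

-0.100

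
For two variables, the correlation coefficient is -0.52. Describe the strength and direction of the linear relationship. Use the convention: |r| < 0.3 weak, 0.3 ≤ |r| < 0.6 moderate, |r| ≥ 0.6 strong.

r = -0.52 < 0 so the relationship is negative.
|r| = 0.52, which falls in the moderate range.

moderate negative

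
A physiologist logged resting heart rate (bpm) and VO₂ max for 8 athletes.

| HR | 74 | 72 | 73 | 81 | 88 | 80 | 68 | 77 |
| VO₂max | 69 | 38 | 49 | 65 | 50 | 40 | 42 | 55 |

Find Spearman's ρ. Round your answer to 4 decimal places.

Rank HR: 4, 2, 3, 7, 8, 6, 1, 5
Rank VO₂max: 8, 1, 4, 7, 5, 2, 3, 6
d = rank(HR) − rank(VO₂max): -4, 1, -1, 0, 3, 4, -2, -1; Σd² = 48
ρ = 1 − 6Σd² / [n(n²−1)] = 1 − 6×48 / (8×63) = 1 − 288/504 ≈ 0.4286

0.4286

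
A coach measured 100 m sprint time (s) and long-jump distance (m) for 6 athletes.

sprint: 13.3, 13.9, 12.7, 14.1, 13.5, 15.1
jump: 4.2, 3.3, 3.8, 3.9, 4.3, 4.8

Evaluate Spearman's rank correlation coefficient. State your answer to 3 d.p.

Rank sprint: 2, 4, 1, 5, 3, 6
Rank jump: 4, 1, 2, 3, 5, 6
d = rank(sprint) − rank(jump): -2, 3, -1, 2, -2, 0; Σd² = 22
ρ = 1 − 6Σd² / [n(n²−1)] = 1 − 6×22 / (6×35) = 1 − 132/210 ≈ 0.371

0.371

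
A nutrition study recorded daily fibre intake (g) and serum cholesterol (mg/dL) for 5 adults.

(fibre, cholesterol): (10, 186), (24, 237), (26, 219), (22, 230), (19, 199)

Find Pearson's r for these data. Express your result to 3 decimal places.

0.840

n = 5, Σx = 101, Σy = 1071, Σx² = 2197, Σy² = 231227, Σxy = 22083
nΣxy − ΣxΣy = 110415 − 108171 = 2244
nΣx² − (Σx)² = 10985 − 10201 = 784; nΣy² − (Σy)² = 1156135 − 1147041 = 9094
r = 2244 / √(784 × 9094) = 2244 / 2670.1491 ≈ 0.840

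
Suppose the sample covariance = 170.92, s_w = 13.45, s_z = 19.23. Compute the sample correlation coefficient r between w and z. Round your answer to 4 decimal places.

0.6608

r = Cov(w,z) / (s_w · s_z) = 170.92 / (13.45 × 19.23)
  = 170.92 / 258.6435 ≈ 0.6608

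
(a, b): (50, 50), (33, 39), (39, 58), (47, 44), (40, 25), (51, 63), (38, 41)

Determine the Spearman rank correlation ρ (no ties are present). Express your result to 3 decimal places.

0.607

Rank a: 6, 1, 3, 5, 4, 7, 2
Rank b: 5, 2, 6, 4, 1, 7, 3
d = rank(a) − rank(b): 1, -1, -3, 1, 3, 0, -1; Σd² = 22
ρ = 1 − 6Σd² / [n(n²−1)] = 1 − 6×22 / (7×48) = 1 − 132/336 ≈ 0.607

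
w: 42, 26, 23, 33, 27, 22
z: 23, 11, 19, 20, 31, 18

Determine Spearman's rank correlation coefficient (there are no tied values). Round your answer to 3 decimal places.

Rank w: 6, 3, 2, 5, 4, 1
Rank z: 5, 1, 3, 4, 6, 2
d = rank(w) − rank(z): 1, 2, -1, 1, -2, -1; Σd² = 12
ρ = 1 − 6Σd² / [n(n²−1)] = 1 − 6×12 / (6×35) = 1 − 72/210 ≈ 0.657

0.657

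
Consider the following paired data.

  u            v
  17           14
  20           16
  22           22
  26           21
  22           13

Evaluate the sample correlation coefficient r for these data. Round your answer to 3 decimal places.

n = 5, Σu = 107, Σv = 86, Σu² = 2333, Σv² = 1546, Σuv = 1874
nΣuv − ΣuΣv = 9370 − 9202 = 168
nΣu² − (Σu)² = 11665 − 11449 = 216; nΣv² − (Σv)² = 7730 − 7396 = 334
r = 168 / √(216 × 334) = 168 / 268.5964 ≈ 0.625

0.625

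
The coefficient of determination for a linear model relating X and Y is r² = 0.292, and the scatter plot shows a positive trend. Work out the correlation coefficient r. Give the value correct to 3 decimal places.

0.540

|r| = √0.292 = 0.540
The association is positive, so r = 0.540.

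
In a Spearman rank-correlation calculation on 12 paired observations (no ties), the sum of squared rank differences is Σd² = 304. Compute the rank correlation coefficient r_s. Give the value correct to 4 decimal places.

ρ = 1 − 6Σd² / [n(n²−1)] = 1 − 6×304 / (12×143)
  = 1 − 1824/1716 = 1 − 1.06294 ≈ -0.0629

-0.0629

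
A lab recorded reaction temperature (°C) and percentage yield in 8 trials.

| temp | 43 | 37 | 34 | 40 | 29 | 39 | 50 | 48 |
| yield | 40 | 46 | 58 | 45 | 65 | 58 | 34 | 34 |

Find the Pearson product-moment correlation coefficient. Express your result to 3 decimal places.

n = 8, Σx = 320, Σy = 380, Σx² = 13140, Σy² = 19006, Σxy = 14673
nΣxy − ΣxΣy = 117384 − 121600 = -4216
nΣx² − (Σx)² = 105120 − 102400 = 2720; nΣy² − (Σy)² = 152048 − 144400 = 7648
r = -4216 / √(2720 × 7648) = -4216 / 4560.9824 ≈ -0.924

-0.924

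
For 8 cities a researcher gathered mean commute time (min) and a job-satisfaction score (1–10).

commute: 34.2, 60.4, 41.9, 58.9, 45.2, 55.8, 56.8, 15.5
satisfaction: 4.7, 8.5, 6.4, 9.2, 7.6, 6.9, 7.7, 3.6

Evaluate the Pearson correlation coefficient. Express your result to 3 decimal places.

n = 8, Σx = 368.7, Σy = 54.6, Σx² = 18665.79, Σy² = 397.56, Σxy = 2705.88
nΣxy − ΣxΣy = 21647.04 − 20131.02 = 1516.02
nΣx² − (Σx)² = 149326.32 − 135939.69 = 13386.63; nΣy² − (Σy)² = 3180.48 − 2981.16 = 199.32
r = 1516.02 / √(13386.63 × 199.32) = 1516.02 / 1633.4696 ≈ 0.928

0.928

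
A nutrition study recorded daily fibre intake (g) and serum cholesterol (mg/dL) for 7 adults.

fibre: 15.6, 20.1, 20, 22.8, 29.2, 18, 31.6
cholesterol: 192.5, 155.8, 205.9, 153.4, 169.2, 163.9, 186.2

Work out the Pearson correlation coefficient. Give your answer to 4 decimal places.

-0.0645

n = 7, Σx = 157.3, Σy = 1226.9, Σx² = 3742.41, Σy² = 217418.55, Σxy = 27524.86
nΣxy − ΣxΣy = 192674.02 − 192991.37 = -317.35
nΣx² − (Σx)² = 26196.87 − 24743.29 = 1453.58; nΣy² − (Σy)² = 1521929.85 − 1505283.61 = 16646.24
r = -317.35 / √(1453.58 × 16646.24) = -317.35 / 4919.0082 ≈ -0.0645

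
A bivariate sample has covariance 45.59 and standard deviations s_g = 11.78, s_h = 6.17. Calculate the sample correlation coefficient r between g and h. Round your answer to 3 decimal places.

0.627

r = Cov(g,h) / (s_g · s_h) = 45.59 / (11.78 × 6.17)
  = 45.59 / 72.6826 ≈ 0.627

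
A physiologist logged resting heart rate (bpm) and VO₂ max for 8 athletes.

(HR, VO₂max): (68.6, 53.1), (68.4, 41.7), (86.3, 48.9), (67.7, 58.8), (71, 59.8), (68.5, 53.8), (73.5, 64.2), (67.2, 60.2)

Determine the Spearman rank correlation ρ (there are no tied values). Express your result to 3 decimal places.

Rank HR: 5, 3, 8, 2, 6, 4, 7, 1
Rank VO₂max: 3, 1, 2, 5, 6, 4, 8, 7
d = rank(HR) − rank(VO₂max): 2, 2, 6, -3, 0, 0, -1, -6; Σd² = 90
ρ = 1 − 6Σd² / [n(n²−1)] = 1 − 6×90 / (8×63) = 1 − 540/504 ≈ -0.071

-0.071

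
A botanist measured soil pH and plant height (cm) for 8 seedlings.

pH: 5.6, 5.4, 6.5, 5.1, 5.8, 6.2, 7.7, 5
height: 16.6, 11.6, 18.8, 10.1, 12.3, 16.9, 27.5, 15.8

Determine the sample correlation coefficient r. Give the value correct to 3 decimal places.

n = 8, Σx = 47.3, Σy = 129.6, Σx² = 285.15, Σy² = 2308.36, Σxy = 796.18
nΣxy − ΣxΣy = 6369.44 − 6130.08 = 239.36
nΣx² − (Σx)² = 2281.2 − 2237.29 = 43.91; nΣy² − (Σy)² = 18466.88 − 16796.16 = 1670.72
r = 239.36 / √(43.91 × 1670.72) = 239.36 / 270.8529 ≈ 0.884

0.884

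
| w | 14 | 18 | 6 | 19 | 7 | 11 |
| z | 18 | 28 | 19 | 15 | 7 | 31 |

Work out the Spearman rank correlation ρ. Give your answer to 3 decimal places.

-0.029

Rank w: 4, 5, 1, 6, 2, 3
Rank z: 3, 5, 4, 2, 1, 6
d = rank(w) − rank(z): 1, 0, -3, 4, 1, -3; Σd² = 36
ρ = 1 − 6Σd² / [n(n²−1)] = 1 − 6×36 / (6×35) = 1 − 216/210 ≈ -0.029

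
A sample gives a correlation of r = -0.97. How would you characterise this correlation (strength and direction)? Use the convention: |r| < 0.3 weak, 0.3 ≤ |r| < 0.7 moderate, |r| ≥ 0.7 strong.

strong negative

r = -0.97 < 0 so the relationship is negative.
|r| = 0.97, which falls in the strong range.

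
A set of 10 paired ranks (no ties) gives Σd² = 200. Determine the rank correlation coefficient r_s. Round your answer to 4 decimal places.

-0.2121

ρ = 1 − 6Σd² / [n(n²−1)] = 1 − 6×200 / (10×99)
  = 1 − 1200/990 = 1 − 1.21212 ≈ -0.2121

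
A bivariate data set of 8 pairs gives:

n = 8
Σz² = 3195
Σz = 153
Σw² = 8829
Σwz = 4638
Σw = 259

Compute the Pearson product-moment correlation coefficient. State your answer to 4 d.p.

r = (nΣwz − ΣwΣz) / √[(nΣw² − (Σw)²)(nΣz² − (Σz)²)]
Numerator: 8×4638 − 259×153 = -2523
Denominator: √[(70632 − 67081)(25560 − 23409)] = √[3551 × 2151] = 2763.7295
r = -2523 / 2763.7295 ≈ -0.9129

-0.9129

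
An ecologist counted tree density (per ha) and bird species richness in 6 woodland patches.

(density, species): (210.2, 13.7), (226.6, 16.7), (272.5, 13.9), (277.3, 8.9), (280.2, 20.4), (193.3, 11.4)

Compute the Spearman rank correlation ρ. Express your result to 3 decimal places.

Rank density: 2, 3, 4, 5, 6, 1
Rank species: 3, 5, 4, 1, 6, 2
d = rank(density) − rank(species): -1, -2, 0, 4, 0, -1; Σd² = 22
ρ = 1 − 6Σd² / [n(n²−1)] = 1 − 6×22 / (6×35) = 1 − 132/210 ≈ 0.371

0.371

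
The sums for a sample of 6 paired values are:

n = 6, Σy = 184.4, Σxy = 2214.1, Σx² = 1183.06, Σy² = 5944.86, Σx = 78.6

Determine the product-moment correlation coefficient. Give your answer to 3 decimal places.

r = (nΣxy − ΣxΣy) / √[(nΣx² − (Σx)²)(nΣy² − (Σy)²)]
Numerator: 6×2214.1 − 78.6×184.4 = -1209.24
Denominator: √[(7098.36 − 6177.96)(35669.16 − 34003.36)] = √[920.4 × 1665.8] = 1238.2255
r = -1209.24 / 1238.2255 ≈ -0.977

-0.977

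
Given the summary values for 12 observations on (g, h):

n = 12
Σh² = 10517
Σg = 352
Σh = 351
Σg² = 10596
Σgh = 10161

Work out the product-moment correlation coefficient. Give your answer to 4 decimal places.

r = (nΣgh − ΣgΣh) / √[(nΣg² − (Σg)²)(nΣh² − (Σh)²)]
Numerator: 12×10161 − 352×351 = -1620
Denominator: √[(127152 − 123904)(126204 − 123201)] = √[3248 × 3003] = 3123.0985
r = -1620 / 3123.0985 ≈ -0.5187

-0.5187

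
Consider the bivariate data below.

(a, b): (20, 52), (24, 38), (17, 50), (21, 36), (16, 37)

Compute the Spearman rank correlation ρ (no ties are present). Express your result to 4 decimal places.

-0.1000

Rank a: 3, 5, 2, 4, 1
Rank b: 5, 3, 4, 1, 2
d = rank(a) − rank(b): -2, 2, -2, 3, -1; Σd² = 22
ρ = 1 − 6Σd² / [n(n²−1)] = 1 − 6×22 / (5×24) = 1 − 132/120 ≈ -0.1000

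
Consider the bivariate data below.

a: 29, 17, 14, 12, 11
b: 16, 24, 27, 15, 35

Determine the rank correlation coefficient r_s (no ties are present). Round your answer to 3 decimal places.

-0.400

Rank a: 5, 4, 3, 2, 1
Rank b: 2, 3, 4, 1, 5
d = rank(a) − rank(b): 3, 1, -1, 1, -4; Σd² = 28
ρ = 1 − 6Σd² / [n(n²−1)] = 1 − 6×28 / (5×24) = 1 − 168/120 ≈ -0.400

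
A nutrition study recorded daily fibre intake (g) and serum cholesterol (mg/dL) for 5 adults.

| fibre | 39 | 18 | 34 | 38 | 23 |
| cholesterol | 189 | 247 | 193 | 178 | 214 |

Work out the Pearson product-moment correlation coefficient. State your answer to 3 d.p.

-0.950

n = 5, Σx = 152, Σy = 1021, Σx² = 4974, Σy² = 211459, Σxy = 30065
nΣxy − ΣxΣy = 150325 − 155192 = -4867
nΣx² − (Σx)² = 24870 − 23104 = 1766; nΣy² − (Σy)² = 1057295 − 1042441 = 14854
r = -4867 / √(1766 × 14854) = -4867 / 5121.7345 ≈ -0.950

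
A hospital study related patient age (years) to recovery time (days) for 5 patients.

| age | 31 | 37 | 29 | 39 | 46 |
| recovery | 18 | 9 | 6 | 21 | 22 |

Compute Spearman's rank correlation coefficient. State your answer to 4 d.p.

0.9000

Rank age: 2, 3, 1, 4, 5
Rank recovery: 3, 2, 1, 4, 5
d = rank(age) − rank(recovery): -1, 1, 0, 0, 0; Σd² = 2
ρ = 1 − 6Σd² / [n(n²−1)] = 1 − 6×2 / (5×24) = 1 − 12/120 ≈ 0.9000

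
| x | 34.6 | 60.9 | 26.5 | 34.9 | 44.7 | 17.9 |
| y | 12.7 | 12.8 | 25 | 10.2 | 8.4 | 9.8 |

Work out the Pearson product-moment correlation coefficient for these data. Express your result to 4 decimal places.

-0.2171

n = 6, Σx = 219.5, Σy = 78.9, Σx² = 9144.73, Σy² = 1220.77, Σxy = 2788.32
nΣxy − ΣxΣy = 16729.92 − 17318.55 = -588.63
nΣx² − (Σx)² = 54868.38 − 48180.25 = 6688.13; nΣy² − (Σy)² = 7324.62 − 6225.21 = 1099.41
r = -588.63 / √(6688.13 × 1099.41) = -588.63 / 2711.6410 ≈ -0.2171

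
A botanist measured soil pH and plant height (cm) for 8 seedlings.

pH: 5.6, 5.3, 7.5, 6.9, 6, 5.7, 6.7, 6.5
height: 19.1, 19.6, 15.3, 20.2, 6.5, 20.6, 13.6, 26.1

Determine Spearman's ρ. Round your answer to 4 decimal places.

-0.1429

Rank pH: 2, 1, 8, 7, 4, 3, 6, 5
Rank height: 4, 5, 3, 6, 1, 7, 2, 8
d = rank(pH) − rank(height): -2, -4, 5, 1, 3, -4, 4, -3; Σd² = 96
ρ = 1 − 6Σd² / [n(n²−1)] = 1 − 6×96 / (8×63) = 1 − 576/504 ≈ -0.1429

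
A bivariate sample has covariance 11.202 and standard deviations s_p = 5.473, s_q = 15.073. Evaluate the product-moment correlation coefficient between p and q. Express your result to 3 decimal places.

0.136

r = Cov(p,q) / (s_p · s_q) = 11.202 / (5.473 × 15.073)
  = 11.202 / 82.4945 ≈ 0.136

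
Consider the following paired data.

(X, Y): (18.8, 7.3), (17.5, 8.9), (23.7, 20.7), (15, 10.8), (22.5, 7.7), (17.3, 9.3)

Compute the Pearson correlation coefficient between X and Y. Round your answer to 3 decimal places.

0.501

n = 6, ΣX = 114.8, ΣY = 64.7, ΣX² = 2251.92, ΣY² = 823.41, ΣXY = 1279.72
nΣXY − ΣXΣY = 7678.32 − 7427.56 = 250.76
nΣX² − (ΣX)² = 13511.52 − 13179.04 = 332.48; nΣY² − (ΣY)² = 4940.46 − 4186.09 = 754.37
r = 250.76 / √(332.48 × 754.37) = 250.76 / 500.8123 ≈ 0.501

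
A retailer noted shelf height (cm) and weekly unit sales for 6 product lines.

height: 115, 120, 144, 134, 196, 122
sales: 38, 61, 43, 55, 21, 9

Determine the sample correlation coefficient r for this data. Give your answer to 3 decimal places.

-0.326

n = 6, Σx = 831, Σy = 227, Σx² = 119617, Σy² = 10561, Σxy = 30466
nΣxy − ΣxΣy = 182796 − 188637 = -5841
nΣx² − (Σx)² = 717702 − 690561 = 27141; nΣy² − (Σy)² = 63366 − 51529 = 11837
r = -5841 / √(27141 × 11837) = -5841 / 17923.9509 ≈ -0.326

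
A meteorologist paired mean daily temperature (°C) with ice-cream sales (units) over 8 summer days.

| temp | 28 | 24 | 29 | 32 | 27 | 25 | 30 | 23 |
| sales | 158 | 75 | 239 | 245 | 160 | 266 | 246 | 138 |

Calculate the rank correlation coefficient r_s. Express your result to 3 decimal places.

Rank temp: 5, 2, 6, 8, 4, 3, 7, 1
Rank sales: 3, 1, 5, 6, 4, 8, 7, 2
d = rank(temp) − rank(sales): 2, 1, 1, 2, 0, -5, 0, -1; Σd² = 36
ρ = 1 − 6Σd² / [n(n²−1)] = 1 − 6×36 / (8×63) = 1 − 216/504 ≈ 0.571

0.571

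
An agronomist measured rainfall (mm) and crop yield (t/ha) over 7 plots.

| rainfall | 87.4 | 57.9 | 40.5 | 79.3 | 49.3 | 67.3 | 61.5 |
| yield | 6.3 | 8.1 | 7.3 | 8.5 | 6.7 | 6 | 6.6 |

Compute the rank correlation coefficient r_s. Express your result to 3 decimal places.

-0.286

Rank rainfall: 7, 3, 1, 6, 2, 5, 4
Rank yield: 2, 6, 5, 7, 4, 1, 3
d = rank(rainfall) − rank(yield): 5, -3, -4, -1, -2, 4, 1; Σd² = 72
ρ = 1 − 6Σd² / [n(n²−1)] = 1 − 6×72 / (7×48) = 1 − 432/336 ≈ -0.286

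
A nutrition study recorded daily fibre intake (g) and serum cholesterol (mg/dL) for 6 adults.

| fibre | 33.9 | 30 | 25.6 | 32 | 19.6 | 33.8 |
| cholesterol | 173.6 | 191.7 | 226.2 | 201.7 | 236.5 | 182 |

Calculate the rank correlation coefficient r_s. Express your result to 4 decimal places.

-0.9429

Rank fibre: 6, 3, 2, 4, 1, 5
Rank cholesterol: 1, 3, 5, 4, 6, 2
d = rank(fibre) − rank(cholesterol): 5, 0, -3, 0, -5, 3; Σd² = 68
ρ = 1 − 6Σd² / [n(n²−1)] = 1 − 6×68 / (6×35) = 1 − 408/210 ≈ -0.9429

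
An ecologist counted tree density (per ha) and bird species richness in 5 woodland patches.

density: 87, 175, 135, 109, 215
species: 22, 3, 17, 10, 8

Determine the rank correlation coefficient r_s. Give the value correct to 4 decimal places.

Rank density: 1, 4, 3, 2, 5
Rank species: 5, 1, 4, 3, 2
d = rank(density) − rank(species): -4, 3, -1, -1, 3; Σd² = 36
ρ = 1 − 6Σd² / [n(n²−1)] = 1 − 6×36 / (5×24) = 1 − 216/120 ≈ -0.8000

-0.8000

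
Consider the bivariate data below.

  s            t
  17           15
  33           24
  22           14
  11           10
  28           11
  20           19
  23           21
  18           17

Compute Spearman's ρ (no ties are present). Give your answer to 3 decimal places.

0.500

Rank s: 2, 8, 5, 1, 7, 4, 6, 3
Rank t: 4, 8, 3, 1, 2, 6, 7, 5
d = rank(s) − rank(t): -2, 0, 2, 0, 5, -2, -1, -2; Σd² = 42
ρ = 1 − 6Σd² / [n(n²−1)] = 1 − 6×42 / (8×63) = 1 − 252/504 ≈ 0.500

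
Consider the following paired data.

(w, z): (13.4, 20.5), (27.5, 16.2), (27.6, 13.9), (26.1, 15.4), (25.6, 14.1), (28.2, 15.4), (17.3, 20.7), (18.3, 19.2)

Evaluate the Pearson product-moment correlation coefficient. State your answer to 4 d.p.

-0.9231

n = 8, Σw = 184, Σz = 135.4, Σw² = 4463.56, Σz² = 2346.16, Σwz = 3010.49
nΣwz − ΣwΣz = 24083.92 − 24913.6 = -829.68
nΣw² − (Σw)² = 35708.48 − 33856 = 1852.48; nΣz² − (Σz)² = 18769.28 − 18333.16 = 436.12
r = -829.68 / √(1852.48 × 436.12) = -829.68 / 898.8346 ≈ -0.9231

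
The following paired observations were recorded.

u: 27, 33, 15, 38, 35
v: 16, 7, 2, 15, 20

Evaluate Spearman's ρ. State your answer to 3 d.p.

0.500

Rank u: 2, 3, 1, 5, 4
Rank v: 4, 2, 1, 3, 5
d = rank(u) − rank(v): -2, 1, 0, 2, -1; Σd² = 10
ρ = 1 − 6Σd² / [n(n²−1)] = 1 − 6×10 / (5×24) = 1 − 60/120 ≈ 0.500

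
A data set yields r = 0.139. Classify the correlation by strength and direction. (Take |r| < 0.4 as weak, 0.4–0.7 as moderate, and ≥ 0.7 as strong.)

r = 0.139 > 0 so the relationship is positive.
|r| = 0.139, which falls in the weak range.

weak positive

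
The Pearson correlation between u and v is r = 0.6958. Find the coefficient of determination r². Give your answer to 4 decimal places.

0.4841

r² = (0.6958)² = 0.4841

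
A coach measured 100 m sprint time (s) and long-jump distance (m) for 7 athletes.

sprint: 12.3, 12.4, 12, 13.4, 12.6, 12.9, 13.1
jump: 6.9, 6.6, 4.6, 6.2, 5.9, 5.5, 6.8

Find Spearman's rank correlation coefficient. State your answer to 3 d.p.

0.143

Rank sprint: 2, 3, 1, 7, 4, 5, 6
Rank jump: 7, 5, 1, 4, 3, 2, 6
d = rank(sprint) − rank(jump): -5, -2, 0, 3, 1, 3, 0; Σd² = 48
ρ = 1 − 6Σd² / [n(n²−1)] = 1 − 6×48 / (7×48) = 1 − 288/336 ≈ 0.143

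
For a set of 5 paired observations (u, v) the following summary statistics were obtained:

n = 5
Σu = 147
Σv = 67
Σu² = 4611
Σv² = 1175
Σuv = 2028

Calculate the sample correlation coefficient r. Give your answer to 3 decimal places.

r = (nΣuv − ΣuΣv) / √[(nΣu² − (Σu)²)(nΣv² − (Σv)²)]
Numerator: 5×2028 − 147×67 = 291
Denominator: √[(23055 − 21609)(5875 − 4489)] = √[1446 × 1386] = 1415.6822
r = 291 / 1415.6822 ≈ 0.206

0.206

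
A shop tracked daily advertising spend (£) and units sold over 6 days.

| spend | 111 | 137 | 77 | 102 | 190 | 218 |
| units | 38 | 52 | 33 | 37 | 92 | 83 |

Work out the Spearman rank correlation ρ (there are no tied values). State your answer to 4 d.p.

0.9429

Rank spend: 3, 4, 1, 2, 5, 6
Rank units: 3, 4, 1, 2, 6, 5
d = rank(spend) − rank(units): 0, 0, 0, 0, -1, 1; Σd² = 2
ρ = 1 − 6Σd² / [n(n²−1)] = 1 − 6×2 / (6×35) = 1 − 12/210 ≈ 0.9429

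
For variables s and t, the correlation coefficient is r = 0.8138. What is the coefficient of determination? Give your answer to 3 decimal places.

0.662

r² = (0.8138)² = 0.662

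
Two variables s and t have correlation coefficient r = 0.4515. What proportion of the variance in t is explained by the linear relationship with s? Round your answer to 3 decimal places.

0.204

r² = (0.4515)² = 0.204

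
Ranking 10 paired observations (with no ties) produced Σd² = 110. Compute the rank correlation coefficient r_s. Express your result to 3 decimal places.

ρ = 1 − 6Σd² / [n(n²−1)] = 1 − 6×110 / (10×99)
  = 1 − 660/990 = 1 − 0.6667 ≈ 0.333

0.333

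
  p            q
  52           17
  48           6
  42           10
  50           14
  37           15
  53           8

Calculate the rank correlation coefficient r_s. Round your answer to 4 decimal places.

-0.0857

Rank p: 5, 3, 2, 4, 1, 6
Rank q: 6, 1, 3, 4, 5, 2
d = rank(p) − rank(q): -1, 2, -1, 0, -4, 4; Σd² = 38
ρ = 1 − 6Σd² / [n(n²−1)] = 1 − 6×38 / (6×35) = 1 − 228/210 ≈ -0.0857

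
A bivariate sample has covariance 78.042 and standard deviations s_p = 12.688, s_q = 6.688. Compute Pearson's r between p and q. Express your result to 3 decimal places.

0.920

r = Cov(p,q) / (s_p · s_q) = 78.042 / (12.688 × 6.688)
  = 78.042 / 84.8573 ≈ 0.920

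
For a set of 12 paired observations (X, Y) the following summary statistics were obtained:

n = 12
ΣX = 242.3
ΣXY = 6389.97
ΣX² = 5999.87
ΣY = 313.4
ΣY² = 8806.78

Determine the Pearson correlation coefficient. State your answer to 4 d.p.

r = (nΣXY − ΣXΣY) / √[(nΣX² − (ΣX)²)(nΣY² − (ΣY)²)]
Numerator: 12×6389.97 − 242.3×313.4 = 742.82
Denominator: √[(71998.44 − 58709.29)(105681.36 − 98219.56)] = √[13289.15 × 7461.8] = 9957.9606
r = 742.82 / 9957.9606 ≈ 0.0746

0.0746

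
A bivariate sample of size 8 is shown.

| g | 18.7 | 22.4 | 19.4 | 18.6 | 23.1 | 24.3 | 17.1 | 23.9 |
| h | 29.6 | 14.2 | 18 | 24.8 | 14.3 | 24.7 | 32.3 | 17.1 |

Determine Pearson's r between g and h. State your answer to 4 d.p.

-0.6655

n = 8, Σg = 167.5, Σh = 175, Σg² = 3561.49, Σh² = 4167.12, Σgh = 3573.64
nΣgh − ΣgΣh = 28589.12 − 29312.5 = -723.38
nΣg² − (Σg)² = 28491.92 − 28056.25 = 435.67; nΣh² − (Σh)² = 33336.96 − 30625 = 2711.96
r = -723.38 / √(435.67 × 2711.96) = -723.38 / 1086.9773 ≈ -0.6655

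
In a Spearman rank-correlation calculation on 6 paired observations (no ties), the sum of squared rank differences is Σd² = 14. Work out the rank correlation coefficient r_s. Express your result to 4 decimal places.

0.6000

ρ = 1 − 6Σd² / [n(n²−1)] = 1 − 6×14 / (6×35)
  = 1 − 84/210 = 1 − 0.40000 ≈ 0.6000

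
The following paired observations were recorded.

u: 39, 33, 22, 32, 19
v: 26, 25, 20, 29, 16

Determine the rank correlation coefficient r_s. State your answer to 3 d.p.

0.700

Rank u: 5, 4, 2, 3, 1
Rank v: 4, 3, 2, 5, 1
d = rank(u) − rank(v): 1, 1, 0, -2, 0; Σd² = 6
ρ = 1 − 6Σd² / [n(n²−1)] = 1 − 6×6 / (5×24) = 1 − 36/120 ≈ 0.700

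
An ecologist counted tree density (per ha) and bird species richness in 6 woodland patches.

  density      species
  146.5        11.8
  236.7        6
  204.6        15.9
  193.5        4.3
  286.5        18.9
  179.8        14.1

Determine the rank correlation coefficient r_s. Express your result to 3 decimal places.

Rank density: 1, 5, 4, 3, 6, 2
Rank species: 3, 2, 5, 1, 6, 4
d = rank(density) − rank(species): -2, 3, -1, 2, 0, -2; Σd² = 22
ρ = 1 − 6Σd² / [n(n²−1)] = 1 − 6×22 / (6×35) = 1 − 132/210 ≈ 0.371

0.371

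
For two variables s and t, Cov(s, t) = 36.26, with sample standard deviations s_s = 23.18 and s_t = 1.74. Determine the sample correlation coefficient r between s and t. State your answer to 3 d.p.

0.899

r = Cov(s,t) / (s_s · s_t) = 36.26 / (23.18 × 1.74)
  = 36.26 / 40.3332 ≈ 0.899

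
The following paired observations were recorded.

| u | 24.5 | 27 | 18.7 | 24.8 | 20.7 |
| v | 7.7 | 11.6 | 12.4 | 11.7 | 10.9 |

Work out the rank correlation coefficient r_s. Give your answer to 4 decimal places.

-0.2000

Rank u: 3, 5, 1, 4, 2
Rank v: 1, 3, 5, 4, 2
d = rank(u) − rank(v): 2, 2, -4, 0, 0; Σd² = 24
ρ = 1 − 6Σd² / [n(n²−1)] = 1 − 6×24 / (5×24) = 1 − 144/120 ≈ -0.2000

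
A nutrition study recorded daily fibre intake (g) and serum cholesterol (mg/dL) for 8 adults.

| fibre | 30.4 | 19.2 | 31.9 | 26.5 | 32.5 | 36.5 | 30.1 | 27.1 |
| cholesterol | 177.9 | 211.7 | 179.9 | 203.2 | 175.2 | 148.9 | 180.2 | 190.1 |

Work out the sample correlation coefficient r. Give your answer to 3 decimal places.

-0.943

n = 8, Σx = 234.2, Σy = 1467.1, Σx² = 7041.58, Σy² = 271595.85, Σxy = 42300.99
nΣxy − ΣxΣy = 338407.92 − 343594.82 = -5186.9
nΣx² − (Σx)² = 56332.64 − 54849.64 = 1483; nΣy² − (Σy)² = 2172766.8 − 2152382.41 = 20384.39
r = -5186.9 / √(1483 × 20384.39) = -5186.9 / 5498.1861 ≈ -0.943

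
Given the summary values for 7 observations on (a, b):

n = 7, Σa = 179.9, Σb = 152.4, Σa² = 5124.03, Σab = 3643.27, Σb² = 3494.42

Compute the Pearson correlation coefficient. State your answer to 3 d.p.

-0.920

r = (nΣab − ΣaΣb) / √[(nΣa² − (Σa)²)(nΣb² − (Σb)²)]
Numerator: 7×3643.27 − 179.9×152.4 = -1913.87
Denominator: √[(35868.21 − 32364.01)(24460.94 − 23225.76)] = √[3504.2 × 1235.18] = 2080.4609
r = -1913.87 / 2080.4609 ≈ -0.920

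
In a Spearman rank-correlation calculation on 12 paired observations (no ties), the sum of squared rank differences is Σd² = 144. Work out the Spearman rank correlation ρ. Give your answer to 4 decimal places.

ρ = 1 − 6Σd² / [n(n²−1)] = 1 − 6×144 / (12×143)
  = 1 − 864/1716 = 1 − 0.50350 ≈ 0.4965

0.4965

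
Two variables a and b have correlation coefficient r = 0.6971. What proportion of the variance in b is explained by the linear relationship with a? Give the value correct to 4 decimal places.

r² = (0.6971)² = 0.4859

0.4859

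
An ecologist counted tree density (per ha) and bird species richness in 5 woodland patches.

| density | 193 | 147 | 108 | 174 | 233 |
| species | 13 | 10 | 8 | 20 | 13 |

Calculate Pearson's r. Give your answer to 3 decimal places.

0.476

n = 5, Σx = 855, Σy = 64, Σx² = 155087, Σy² = 902, Σxy = 11352
nΣxy − ΣxΣy = 56760 − 54720 = 2040
nΣx² − (Σx)² = 775435 − 731025 = 44410; nΣy² − (Σy)² = 4510 − 4096 = 414
r = 2040 / √(44410 × 414) = 2040 / 4287.8596 ≈ 0.476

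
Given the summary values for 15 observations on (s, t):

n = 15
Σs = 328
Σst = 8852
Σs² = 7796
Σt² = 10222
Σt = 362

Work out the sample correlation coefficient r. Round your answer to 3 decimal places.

0.973

r = (nΣst − ΣsΣt) / √[(nΣs² − (Σs)²)(nΣt² − (Σt)²)]
Numerator: 15×8852 − 328×362 = 14044
Denominator: √[(116940 − 107584)(153330 − 131044)] = √[9356 × 22286] = 14439.7997
r = 14044 / 14439.7997 ≈ 0.973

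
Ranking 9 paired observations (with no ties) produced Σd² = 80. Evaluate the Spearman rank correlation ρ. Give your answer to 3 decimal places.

0.333

ρ = 1 − 6Σd² / [n(n²−1)] = 1 − 6×80 / (9×80)
  = 1 − 480/720 = 1 − 0.6667 ≈ 0.333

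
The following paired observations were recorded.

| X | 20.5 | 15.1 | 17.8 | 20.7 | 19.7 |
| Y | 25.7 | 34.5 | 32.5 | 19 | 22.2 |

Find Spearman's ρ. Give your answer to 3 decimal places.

Rank X: 4, 1, 2, 5, 3
Rank Y: 3, 5, 4, 1, 2
d = rank(X) − rank(Y): 1, -4, -2, 4, 1; Σd² = 38
ρ = 1 − 6Σd² / [n(n²−1)] = 1 − 6×38 / (5×24) = 1 − 228/120 ≈ -0.900

-0.900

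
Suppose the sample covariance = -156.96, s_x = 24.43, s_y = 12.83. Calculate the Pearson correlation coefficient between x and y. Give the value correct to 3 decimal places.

-0.501

r = Cov(x,y) / (s_x · s_y) = -156.96 / (24.43 × 12.83)
  = -156.96 / 313.4369 ≈ -0.501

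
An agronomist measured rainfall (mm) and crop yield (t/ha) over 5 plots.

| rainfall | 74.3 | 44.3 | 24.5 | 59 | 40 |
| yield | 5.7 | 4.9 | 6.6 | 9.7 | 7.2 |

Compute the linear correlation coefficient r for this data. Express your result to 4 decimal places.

n = 5, Σx = 242.1, Σy = 34.1, Σx² = 13164.23, Σy² = 245.99, Σxy = 1662.58
nΣxy − ΣxΣy = 8312.9 − 8255.61 = 57.29
nΣx² − (Σx)² = 65821.15 − 58612.41 = 7208.74; nΣy² − (Σy)² = 1229.95 − 1162.81 = 67.14
r = 57.29 / √(7208.74 × 67.14) = 57.29 / 695.6974 ≈ 0.0823

0.0823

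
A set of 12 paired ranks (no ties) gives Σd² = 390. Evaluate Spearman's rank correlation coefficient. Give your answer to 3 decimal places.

-0.364

ρ = 1 − 6Σd² / [n(n²−1)] = 1 − 6×390 / (12×143)
  = 1 − 2340/1716 = 1 − 1.3636 ≈ -0.364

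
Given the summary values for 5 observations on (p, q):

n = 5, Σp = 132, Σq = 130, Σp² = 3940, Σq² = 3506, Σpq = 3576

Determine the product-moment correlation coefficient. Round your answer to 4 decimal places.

0.6013

r = (nΣpq − ΣpΣq) / √[(nΣp² − (Σp)²)(nΣq² − (Σq)²)]
Numerator: 5×3576 − 132×130 = 720
Denominator: √[(19700 − 17424)(17530 − 16900)] = √[2276 × 630] = 1197.4473
r = 720 / 1197.4473 ≈ 0.6013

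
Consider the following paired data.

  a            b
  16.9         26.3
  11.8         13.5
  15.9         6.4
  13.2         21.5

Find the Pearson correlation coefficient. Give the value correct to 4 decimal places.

n = 4, Σa = 57.8, Σb = 67.7, Σa² = 851.9, Σb² = 1377.15, Σab = 989.33
nΣab − ΣaΣb = 3957.32 − 3913.06 = 44.26
nΣa² − (Σa)² = 3407.6 − 3340.84 = 66.76; nΣb² − (Σb)² = 5508.6 − 4583.29 = 925.31
r = 44.26 / √(66.76 × 925.31) = 44.26 / 248.5431 ≈ 0.1781

0.1781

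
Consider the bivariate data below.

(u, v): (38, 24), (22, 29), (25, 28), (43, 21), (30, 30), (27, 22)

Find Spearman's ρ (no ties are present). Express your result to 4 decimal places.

Rank u: 5, 1, 2, 6, 4, 3
Rank v: 3, 5, 4, 1, 6, 2
d = rank(u) − rank(v): 2, -4, -2, 5, -2, 1; Σd² = 54
ρ = 1 − 6Σd² / [n(n²−1)] = 1 − 6×54 / (6×35) = 1 − 324/210 ≈ -0.5429

-0.5429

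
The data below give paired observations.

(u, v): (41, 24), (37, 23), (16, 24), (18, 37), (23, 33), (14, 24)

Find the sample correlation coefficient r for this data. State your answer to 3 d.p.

-0.345

n = 6, Σu = 149, Σv = 165, Σu² = 4355, Σv² = 4715, Σuv = 3980
nΣuv − ΣuΣv = 23880 − 24585 = -705
nΣu² − (Σu)² = 26130 − 22201 = 3929; nΣv² − (Σv)² = 28290 − 27225 = 1065
r = -705 / √(3929 × 1065) = -705 / 2045.5769 ≈ -0.345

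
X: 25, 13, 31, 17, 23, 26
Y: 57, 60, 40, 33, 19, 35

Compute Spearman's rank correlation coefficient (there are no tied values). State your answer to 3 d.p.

-0.086

Rank X: 4, 1, 6, 2, 3, 5
Rank Y: 5, 6, 4, 2, 1, 3
d = rank(X) − rank(Y): -1, -5, 2, 0, 2, 2; Σd² = 38
ρ = 1 − 6Σd² / [n(n²−1)] = 1 − 6×38 / (6×35) = 1 − 228/210 ≈ -0.086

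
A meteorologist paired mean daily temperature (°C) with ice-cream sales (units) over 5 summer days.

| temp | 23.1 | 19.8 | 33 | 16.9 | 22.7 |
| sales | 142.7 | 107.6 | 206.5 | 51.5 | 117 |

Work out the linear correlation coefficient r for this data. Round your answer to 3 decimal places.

0.966

n = 5, Σx = 115.5, Σy = 625.3, Σx² = 2815.55, Σy² = 90924.55, Σxy = 15767.6
nΣxy − ΣxΣy = 78838 − 72222.15 = 6615.85
nΣx² − (Σx)² = 14077.75 − 13340.25 = 737.5; nΣy² − (Σy)² = 454622.75 − 391000.09 = 63622.66
r = 6615.85 / √(737.5 × 63622.66) = 6615.85 / 6849.9425 ≈ 0.966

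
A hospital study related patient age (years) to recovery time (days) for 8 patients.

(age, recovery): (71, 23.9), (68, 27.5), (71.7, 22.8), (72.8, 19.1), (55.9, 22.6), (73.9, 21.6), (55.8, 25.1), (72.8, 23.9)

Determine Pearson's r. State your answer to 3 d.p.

n = 8, Σx = 541.9, Σy = 186.5, Σx² = 37105.23, Σy² = 4390.65, Σxy = 12592.22
nΣxy − ΣxΣy = 100737.76 − 101064.35 = -326.59
nΣx² − (Σx)² = 296841.84 − 293655.61 = 3186.23; nΣy² − (Σy)² = 35125.2 − 34782.25 = 342.95
r = -326.59 / √(3186.23 × 342.95) = -326.59 / 1045.3313 ≈ -0.312

-0.312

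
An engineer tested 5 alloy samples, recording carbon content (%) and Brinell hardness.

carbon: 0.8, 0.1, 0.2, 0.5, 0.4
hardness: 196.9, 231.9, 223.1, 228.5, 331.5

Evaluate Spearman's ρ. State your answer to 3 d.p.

Rank carbon: 5, 1, 2, 4, 3
Rank hardness: 1, 4, 2, 3, 5
d = rank(carbon) − rank(hardness): 4, -3, 0, 1, -2; Σd² = 30
ρ = 1 − 6Σd² / [n(n²−1)] = 1 − 6×30 / (5×24) = 1 − 180/120 ≈ -0.500

-0.500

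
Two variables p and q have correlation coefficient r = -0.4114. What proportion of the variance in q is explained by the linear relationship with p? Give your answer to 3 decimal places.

0.169

r² = (-0.4114)² = 0.169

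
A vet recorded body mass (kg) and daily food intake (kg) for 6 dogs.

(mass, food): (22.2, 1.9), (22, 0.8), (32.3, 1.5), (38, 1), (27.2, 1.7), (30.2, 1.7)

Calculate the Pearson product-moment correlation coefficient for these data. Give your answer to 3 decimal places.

n = 6, Σx = 171.9, Σy = 8.6, Σx² = 5116.01, Σy² = 13.28, Σxy = 243.81
nΣxy − ΣxΣy = 1462.86 − 1478.34 = -15.48
nΣx² − (Σx)² = 30696.06 − 29549.61 = 1146.45; nΣy² − (Σy)² = 79.68 − 73.96 = 5.72
r = -15.48 / √(1146.45 × 5.72) = -15.48 / 80.9796 ≈ -0.191

-0.191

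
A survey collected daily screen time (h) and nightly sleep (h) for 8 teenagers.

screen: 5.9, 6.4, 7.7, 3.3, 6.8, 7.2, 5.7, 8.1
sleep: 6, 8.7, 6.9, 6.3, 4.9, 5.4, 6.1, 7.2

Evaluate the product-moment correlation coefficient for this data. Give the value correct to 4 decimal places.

n = 8, Σx = 51.1, Σy = 51.5, Σx² = 342.13, Σy² = 341.21, Σxy = 330.29
nΣxy − ΣxΣy = 2642.32 − 2631.65 = 10.67
nΣx² − (Σx)² = 2737.04 − 2611.21 = 125.83; nΣy² − (Σy)² = 2729.68 − 2652.25 = 77.43
r = 10.67 / √(125.83 × 77.43) = 10.67 / 98.7067 ≈ 0.1081

0.1081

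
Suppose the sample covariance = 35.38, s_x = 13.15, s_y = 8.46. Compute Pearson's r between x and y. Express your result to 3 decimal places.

0.318

r = Cov(x,y) / (s_x · s_y) = 35.38 / (13.15 × 8.46)
  = 35.38 / 111.2490 ≈ 0.318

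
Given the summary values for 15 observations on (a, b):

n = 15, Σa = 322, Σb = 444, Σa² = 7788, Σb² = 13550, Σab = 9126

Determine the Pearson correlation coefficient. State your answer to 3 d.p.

-0.678

r = (nΣab − ΣaΣb) / √[(nΣa² − (Σa)²)(nΣb² − (Σb)²)]
Numerator: 15×9126 − 322×444 = -6078
Denominator: √[(116820 − 103684)(203250 − 197136)] = √[13136 × 6114] = 8961.7802
r = -6078 / 8961.7802 ≈ -0.678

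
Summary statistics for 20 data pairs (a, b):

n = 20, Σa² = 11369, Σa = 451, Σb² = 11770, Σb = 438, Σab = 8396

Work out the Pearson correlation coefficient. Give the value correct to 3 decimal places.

-0.916

r = (nΣab − ΣaΣb) / √[(nΣa² − (Σa)²)(nΣb² − (Σb)²)]
Numerator: 20×8396 − 451×438 = -29618
Denominator: √[(227380 − 203401)(235400 − 191844)] = √[23979 × 43556] = 32317.6318
r = -29618 / 32317.6318 ≈ -0.916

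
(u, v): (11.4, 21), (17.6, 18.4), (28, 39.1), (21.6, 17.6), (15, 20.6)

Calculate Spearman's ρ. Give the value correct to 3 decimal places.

Rank u: 1, 3, 5, 4, 2
Rank v: 4, 2, 5, 1, 3
d = rank(u) − rank(v): -3, 1, 0, 3, -1; Σd² = 20
ρ = 1 − 6Σd² / [n(n²−1)] = 1 − 6×20 / (5×24) = 1 − 120/120 ≈ 0.000

0.000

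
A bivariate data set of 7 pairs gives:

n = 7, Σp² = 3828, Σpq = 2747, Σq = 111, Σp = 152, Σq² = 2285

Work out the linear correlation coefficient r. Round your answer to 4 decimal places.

0.6400

r = (nΣpq − ΣpΣq) / √[(nΣp² − (Σp)²)(nΣq² − (Σq)²)]
Numerator: 7×2747 − 152×111 = 2357
Denominator: √[(26796 − 23104)(15995 − 12321)] = √[3692 × 3674] = 3682.9890
r = 2357 / 3682.9890 ≈ 0.6400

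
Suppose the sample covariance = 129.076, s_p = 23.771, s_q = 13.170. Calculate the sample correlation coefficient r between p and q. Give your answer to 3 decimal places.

0.412

r = Cov(p,q) / (s_p · s_q) = 129.076 / (23.771 × 13.170)
  = 129.076 / 313.0641 ≈ 0.412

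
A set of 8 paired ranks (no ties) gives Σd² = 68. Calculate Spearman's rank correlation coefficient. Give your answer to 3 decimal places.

0.190

ρ = 1 − 6Σd² / [n(n²−1)] = 1 − 6×68 / (8×63)
  = 1 − 408/504 = 1 − 0.8095 ≈ 0.190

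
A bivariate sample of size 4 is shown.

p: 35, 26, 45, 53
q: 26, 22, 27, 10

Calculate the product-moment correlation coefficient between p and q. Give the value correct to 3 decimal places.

-0.551

n = 4, Σp = 159, Σq = 85, Σp² = 6735, Σq² = 1989, Σpq = 3227
nΣpq − ΣpΣq = 12908 − 13515 = -607
nΣp² − (Σp)² = 26940 − 25281 = 1659; nΣq² − (Σq)² = 7956 − 7225 = 731
r = -607 / √(1659 × 731) = -607 / 1101.2398 ≈ -0.551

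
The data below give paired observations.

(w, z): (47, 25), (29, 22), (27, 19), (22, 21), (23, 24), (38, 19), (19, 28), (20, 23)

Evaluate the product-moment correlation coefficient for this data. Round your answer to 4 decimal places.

n = 8, Σw = 225, Σz = 181, Σw² = 6997, Σz² = 4161, Σwz = 5054
nΣwz − ΣwΣz = 40432 − 40725 = -293
nΣw² − (Σw)² = 55976 − 50625 = 5351; nΣz² − (Σz)² = 33288 − 32761 = 527
r = -293 / √(5351 × 527) = -293 / 1679.2787 ≈ -0.1745

-0.1745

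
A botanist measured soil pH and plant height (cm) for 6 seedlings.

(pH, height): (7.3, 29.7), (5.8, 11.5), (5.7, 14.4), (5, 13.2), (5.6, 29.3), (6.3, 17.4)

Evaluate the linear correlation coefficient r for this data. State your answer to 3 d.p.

0.566

n = 6, Σx = 35.7, Σy = 115.5, Σx² = 215.47, Σy² = 2557.19, Σxy = 705.29
nΣxy − ΣxΣy = 4231.74 − 4123.35 = 108.39
nΣx² − (Σx)² = 1292.82 − 1274.49 = 18.33; nΣy² − (Σy)² = 15343.14 − 13340.25 = 2002.89
r = 108.39 / √(18.33 × 2002.89) = 108.39 / 191.6063 ≈ 0.566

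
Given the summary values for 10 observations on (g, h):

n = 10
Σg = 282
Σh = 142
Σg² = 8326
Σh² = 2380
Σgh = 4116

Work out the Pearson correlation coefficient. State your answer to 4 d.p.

r = (nΣgh − ΣgΣh) / √[(nΣg² − (Σg)²)(nΣh² − (Σh)²)]
Numerator: 10×4116 − 282×142 = 1116
Denominator: √[(83260 − 79524)(23800 − 20164)] = √[3736 × 3636] = 3685.6609
r = 1116 / 3685.6609 ≈ 0.3028

0.3028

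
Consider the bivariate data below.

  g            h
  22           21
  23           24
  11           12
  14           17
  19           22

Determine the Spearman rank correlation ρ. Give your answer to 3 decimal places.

0.900

Rank g: 4, 5, 1, 2, 3
Rank h: 3, 5, 1, 2, 4
d = rank(g) − rank(h): 1, 0, 0, 0, -1; Σd² = 2
ρ = 1 − 6Σd² / [n(n²−1)] = 1 − 6×2 / (5×24) = 1 − 12/120 ≈ 0.900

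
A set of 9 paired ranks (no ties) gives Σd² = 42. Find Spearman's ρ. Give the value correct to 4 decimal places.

0.6500

ρ = 1 − 6Σd² / [n(n²−1)] = 1 − 6×42 / (9×80)
  = 1 − 252/720 = 1 − 0.35000 ≈ 0.6500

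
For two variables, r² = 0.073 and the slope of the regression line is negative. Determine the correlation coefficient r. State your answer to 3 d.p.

-0.270

|r| = √0.073 = 0.270
The association is negative, so r = −0.270.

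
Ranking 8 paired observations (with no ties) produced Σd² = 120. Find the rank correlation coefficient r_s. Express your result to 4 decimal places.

-0.4286

ρ = 1 − 6Σd² / [n(n²−1)] = 1 − 6×120 / (8×63)
  = 1 − 720/504 = 1 − 1.42857 ≈ -0.4286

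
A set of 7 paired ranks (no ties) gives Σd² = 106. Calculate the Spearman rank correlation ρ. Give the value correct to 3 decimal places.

ρ = 1 − 6Σd² / [n(n²−1)] = 1 − 6×106 / (7×48)
  = 1 − 636/336 = 1 − 1.8929 ≈ -0.893

-0.893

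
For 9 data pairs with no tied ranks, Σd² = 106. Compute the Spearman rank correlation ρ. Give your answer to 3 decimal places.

ρ = 1 − 6Σd² / [n(n²−1)] = 1 − 6×106 / (9×80)
  = 1 − 636/720 = 1 − 0.8833 ≈ 0.117

0.117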